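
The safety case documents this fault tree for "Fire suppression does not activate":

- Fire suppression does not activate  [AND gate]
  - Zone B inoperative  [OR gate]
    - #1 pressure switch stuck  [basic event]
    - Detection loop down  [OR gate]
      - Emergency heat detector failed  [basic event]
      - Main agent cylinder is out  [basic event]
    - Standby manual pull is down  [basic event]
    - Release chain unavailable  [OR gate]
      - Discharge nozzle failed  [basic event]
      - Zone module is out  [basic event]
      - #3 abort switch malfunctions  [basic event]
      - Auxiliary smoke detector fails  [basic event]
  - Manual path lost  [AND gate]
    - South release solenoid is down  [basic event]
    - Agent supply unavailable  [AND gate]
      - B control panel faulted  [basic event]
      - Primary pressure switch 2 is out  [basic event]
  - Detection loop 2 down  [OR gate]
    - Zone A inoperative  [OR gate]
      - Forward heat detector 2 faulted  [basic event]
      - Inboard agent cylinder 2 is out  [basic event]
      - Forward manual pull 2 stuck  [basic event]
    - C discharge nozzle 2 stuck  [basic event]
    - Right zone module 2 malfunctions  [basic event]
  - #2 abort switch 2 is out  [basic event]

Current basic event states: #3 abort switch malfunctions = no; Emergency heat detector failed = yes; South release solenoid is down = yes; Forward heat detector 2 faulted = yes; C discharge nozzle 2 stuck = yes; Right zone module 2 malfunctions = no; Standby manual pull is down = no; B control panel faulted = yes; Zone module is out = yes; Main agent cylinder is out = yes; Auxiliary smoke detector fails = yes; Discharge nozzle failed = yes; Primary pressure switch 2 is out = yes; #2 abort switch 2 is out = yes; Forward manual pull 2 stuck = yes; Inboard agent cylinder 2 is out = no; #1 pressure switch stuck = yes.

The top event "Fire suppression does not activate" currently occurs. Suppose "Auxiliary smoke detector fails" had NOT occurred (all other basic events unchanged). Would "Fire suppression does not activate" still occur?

Yes

Counterfactual: set "Auxiliary smoke detector fails" to not occurred.
Detection loop down [OR]: Emergency heat detector failed=occurs, Main agent cylinder is out=occurs → at least one input occurs → occurs.
Release chain unavailable [OR]: Discharge nozzle failed=occurs, Zone module is out=occurs, #3 abort switch malfunctions=not, Auxiliary smoke detector fails=not → at least one input occurs → occurs.
Zone B inoperative [OR]: #1 pressure switch stuck=occurs, Detection loop down=occurs, Standby manual pull is down=not, Release chain unavailable=occurs → at least one input occurs → occurs.
Agent supply unavailable [AND]: B control panel faulted=occurs, Primary pressure switch 2 is out=occurs → all inputs occur → occurs.
Manual path lost [AND]: South release solenoid is down=occurs, Agent supply unavailable=occurs → all inputs occur → occurs.
Zone A inoperative [OR]: Forward heat detector 2 faulted=occurs, Inboard agent cylinder 2 is out=not, Forward manual pull 2 stuck=occurs → at least one input occurs → occurs.
Detection loop 2 down [OR]: Zone A inoperative=occurs, C discharge nozzle 2 stuck=occurs, Right zone module 2 malfunctions=not → at least one input occurs → occurs.
Fire suppression does not activate [AND]: Zone B inoperative=occurs, Manual path lost=occurs, Detection loop 2 down=occurs, #2 abort switch 2 is out=occurs → all inputs occur → occurs.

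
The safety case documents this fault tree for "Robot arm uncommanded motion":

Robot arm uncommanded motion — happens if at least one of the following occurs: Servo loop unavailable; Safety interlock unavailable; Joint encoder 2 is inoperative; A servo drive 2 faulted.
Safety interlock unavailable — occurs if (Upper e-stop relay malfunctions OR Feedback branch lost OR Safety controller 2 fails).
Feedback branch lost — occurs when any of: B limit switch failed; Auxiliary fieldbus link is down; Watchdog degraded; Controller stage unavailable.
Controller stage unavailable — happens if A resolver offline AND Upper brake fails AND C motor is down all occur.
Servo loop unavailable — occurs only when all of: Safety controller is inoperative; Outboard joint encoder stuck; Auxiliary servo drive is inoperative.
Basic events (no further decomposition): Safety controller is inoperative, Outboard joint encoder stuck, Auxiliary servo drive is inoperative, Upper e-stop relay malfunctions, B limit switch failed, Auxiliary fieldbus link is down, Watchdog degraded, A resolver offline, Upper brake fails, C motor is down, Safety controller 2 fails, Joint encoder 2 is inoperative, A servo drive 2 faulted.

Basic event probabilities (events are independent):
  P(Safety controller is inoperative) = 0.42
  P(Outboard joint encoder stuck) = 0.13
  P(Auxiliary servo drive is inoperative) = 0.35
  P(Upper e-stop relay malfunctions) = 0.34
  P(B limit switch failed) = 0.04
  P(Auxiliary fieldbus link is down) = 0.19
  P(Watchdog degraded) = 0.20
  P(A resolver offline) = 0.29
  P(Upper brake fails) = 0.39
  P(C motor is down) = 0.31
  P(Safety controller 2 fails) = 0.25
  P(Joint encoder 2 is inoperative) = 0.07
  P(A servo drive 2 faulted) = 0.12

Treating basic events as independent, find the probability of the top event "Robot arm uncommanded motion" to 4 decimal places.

0.7615

P(Servo loop unavailable) [AND] = 0.42 × 0.13 × 0.35 = 0.019110
P(Controller stage unavailable) [AND] = 0.29 × 0.39 × 0.31 = 0.035061
P(Feedback branch lost) [OR] = 1 − (1−0.04) × (1−0.19) × (1−0.20) × (1−0.035061) = 0.399731
P(Safety interlock unavailable) [OR] = 1 − (1−0.34) × (1−0.399731) × (1−0.25) = 0.702867
P(Robot arm uncommanded motion) [OR] = 1 − (1−0.019110) × (1−0.702867) × (1−0.07) × (1−0.12) = 0.761473
Rounded to 4 decimal places: P(Robot arm uncommanded motion) ≈ 0.7615.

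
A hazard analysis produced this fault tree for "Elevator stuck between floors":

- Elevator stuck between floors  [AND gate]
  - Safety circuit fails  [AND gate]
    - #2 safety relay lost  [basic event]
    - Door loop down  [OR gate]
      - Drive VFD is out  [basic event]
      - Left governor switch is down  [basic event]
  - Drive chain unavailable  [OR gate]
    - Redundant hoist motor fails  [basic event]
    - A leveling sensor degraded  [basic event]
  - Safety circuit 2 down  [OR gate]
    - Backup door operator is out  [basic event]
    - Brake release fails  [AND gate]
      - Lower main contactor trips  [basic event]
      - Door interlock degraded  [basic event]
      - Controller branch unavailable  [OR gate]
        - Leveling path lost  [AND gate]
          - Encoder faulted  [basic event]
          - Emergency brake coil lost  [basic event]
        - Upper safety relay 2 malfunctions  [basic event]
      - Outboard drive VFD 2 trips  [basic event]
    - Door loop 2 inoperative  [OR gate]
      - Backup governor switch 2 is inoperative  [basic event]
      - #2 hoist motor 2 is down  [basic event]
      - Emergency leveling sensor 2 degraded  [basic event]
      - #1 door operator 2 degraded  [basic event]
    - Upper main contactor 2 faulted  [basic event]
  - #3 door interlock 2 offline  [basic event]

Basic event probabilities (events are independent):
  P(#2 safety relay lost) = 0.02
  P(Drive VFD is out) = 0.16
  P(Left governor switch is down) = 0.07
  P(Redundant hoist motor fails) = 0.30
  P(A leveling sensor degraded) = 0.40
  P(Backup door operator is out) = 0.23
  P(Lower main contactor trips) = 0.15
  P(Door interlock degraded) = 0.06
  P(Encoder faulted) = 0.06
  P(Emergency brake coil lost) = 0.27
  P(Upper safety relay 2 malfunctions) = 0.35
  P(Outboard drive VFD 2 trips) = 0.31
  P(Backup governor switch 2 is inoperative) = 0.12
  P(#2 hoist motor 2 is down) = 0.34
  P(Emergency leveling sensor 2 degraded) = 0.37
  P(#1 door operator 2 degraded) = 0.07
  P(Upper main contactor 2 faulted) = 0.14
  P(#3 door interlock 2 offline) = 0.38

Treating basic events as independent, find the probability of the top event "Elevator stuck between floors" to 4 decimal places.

P(Door loop down) [OR] = 1 − (1−0.16) × (1−0.07) = 0.218800
P(Safety circuit fails) [AND] = 0.02 × 0.218800 = 0.004376
P(Drive chain unavailable) [OR] = 1 − (1−0.30) × (1−0.40) = 0.580000
P(Leveling path lost) [AND] = 0.06 × 0.27 = 0.016200
P(Controller branch unavailable) [OR] = 1 − (1−0.016200) × (1−0.35) = 0.360530
P(Brake release fails) [AND] = 0.15 × 0.06 × 0.360530 × 0.31 = 0.001006
P(Door loop 2 inoperative) [OR] = 1 − (1−0.12) × (1−0.34) × (1−0.37) × (1−0.07) = 0.659709
P(Safety circuit 2 down) [OR] = 1 − (1−0.23) × (1−0.001006) × (1−0.659709) × (1−0.14) = 0.774886
P(Elevator stuck between floors) [AND] = 0.004376 × 0.580000 × 0.774886 × 0.38 = 0.000747
Rounded to 4 decimal places: P(Elevator stuck between floors) ≈ 0.0007.

0.0007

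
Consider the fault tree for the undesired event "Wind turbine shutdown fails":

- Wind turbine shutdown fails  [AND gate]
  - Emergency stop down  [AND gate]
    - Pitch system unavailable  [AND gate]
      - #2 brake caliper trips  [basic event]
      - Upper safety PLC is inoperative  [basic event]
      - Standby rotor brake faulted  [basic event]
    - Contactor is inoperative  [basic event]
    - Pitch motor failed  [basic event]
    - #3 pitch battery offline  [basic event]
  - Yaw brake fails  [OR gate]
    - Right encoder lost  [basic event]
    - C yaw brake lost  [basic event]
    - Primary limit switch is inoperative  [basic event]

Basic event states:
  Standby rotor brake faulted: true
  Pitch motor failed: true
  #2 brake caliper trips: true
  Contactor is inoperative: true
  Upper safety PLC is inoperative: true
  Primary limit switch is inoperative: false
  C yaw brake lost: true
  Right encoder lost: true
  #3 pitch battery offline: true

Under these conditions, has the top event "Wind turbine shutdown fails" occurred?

Pitch system unavailable [AND]: #2 brake caliper trips=occurs, Upper safety PLC is inoperative=occurs, Standby rotor brake faulted=occurs → all inputs occur → occurs.
Emergency stop down [AND]: Pitch system unavailable=occurs, Contactor is inoperative=occurs, Pitch motor failed=occurs, #3 pitch battery offline=occurs → all inputs occur → occurs.
Yaw brake fails [OR]: Right encoder lost=occurs, C yaw brake lost=occurs, Primary limit switch is inoperative=not → at least one input occurs → occurs.
Wind turbine shutdown fails [AND]: Emergency stop down=occurs, Yaw brake fails=occurs → all inputs occur → occurs.

Yes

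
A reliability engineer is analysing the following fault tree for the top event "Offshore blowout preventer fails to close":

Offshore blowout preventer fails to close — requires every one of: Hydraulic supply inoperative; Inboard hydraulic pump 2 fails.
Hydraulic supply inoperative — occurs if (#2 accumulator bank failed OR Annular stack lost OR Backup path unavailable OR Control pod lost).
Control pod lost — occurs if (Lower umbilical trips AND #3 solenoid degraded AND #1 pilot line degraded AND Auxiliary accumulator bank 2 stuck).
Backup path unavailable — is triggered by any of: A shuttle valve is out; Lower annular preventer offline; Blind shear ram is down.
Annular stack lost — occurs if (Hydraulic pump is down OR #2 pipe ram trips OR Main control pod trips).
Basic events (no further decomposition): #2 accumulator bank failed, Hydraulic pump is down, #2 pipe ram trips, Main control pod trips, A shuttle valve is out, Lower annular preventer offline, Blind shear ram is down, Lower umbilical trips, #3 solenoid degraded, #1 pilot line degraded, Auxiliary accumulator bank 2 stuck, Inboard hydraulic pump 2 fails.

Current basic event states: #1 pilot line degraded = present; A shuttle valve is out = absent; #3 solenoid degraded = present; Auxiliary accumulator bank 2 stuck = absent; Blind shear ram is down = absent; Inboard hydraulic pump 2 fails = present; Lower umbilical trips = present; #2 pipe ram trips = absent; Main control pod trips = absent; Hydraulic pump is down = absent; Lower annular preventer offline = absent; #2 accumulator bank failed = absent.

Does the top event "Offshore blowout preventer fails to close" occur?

Annular stack lost [OR]: Hydraulic pump is down=not, #2 pipe ram trips=not, Main control pod trips=not → no input occurs → does not occur.
Backup path unavailable [OR]: A shuttle valve is out=not, Lower annular preventer offline=not, Blind shear ram is down=not → no input occurs → does not occur.
Control pod lost [AND]: Lower umbilical trips=occurs, #3 solenoid degraded=occurs, #1 pilot line degraded=occurs, Auxiliary accumulator bank 2 stuck=not → not all inputs occur → does not occur.
Hydraulic supply inoperative [OR]: #2 accumulator bank failed=not, Annular stack lost=not, Backup path unavailable=not, Control pod lost=not → no input occurs → does not occur.
Offshore blowout preventer fails to close [AND]: Hydraulic supply inoperative=not, Inboard hydraulic pump 2 fails=occurs → not all inputs occur → does not occur.

No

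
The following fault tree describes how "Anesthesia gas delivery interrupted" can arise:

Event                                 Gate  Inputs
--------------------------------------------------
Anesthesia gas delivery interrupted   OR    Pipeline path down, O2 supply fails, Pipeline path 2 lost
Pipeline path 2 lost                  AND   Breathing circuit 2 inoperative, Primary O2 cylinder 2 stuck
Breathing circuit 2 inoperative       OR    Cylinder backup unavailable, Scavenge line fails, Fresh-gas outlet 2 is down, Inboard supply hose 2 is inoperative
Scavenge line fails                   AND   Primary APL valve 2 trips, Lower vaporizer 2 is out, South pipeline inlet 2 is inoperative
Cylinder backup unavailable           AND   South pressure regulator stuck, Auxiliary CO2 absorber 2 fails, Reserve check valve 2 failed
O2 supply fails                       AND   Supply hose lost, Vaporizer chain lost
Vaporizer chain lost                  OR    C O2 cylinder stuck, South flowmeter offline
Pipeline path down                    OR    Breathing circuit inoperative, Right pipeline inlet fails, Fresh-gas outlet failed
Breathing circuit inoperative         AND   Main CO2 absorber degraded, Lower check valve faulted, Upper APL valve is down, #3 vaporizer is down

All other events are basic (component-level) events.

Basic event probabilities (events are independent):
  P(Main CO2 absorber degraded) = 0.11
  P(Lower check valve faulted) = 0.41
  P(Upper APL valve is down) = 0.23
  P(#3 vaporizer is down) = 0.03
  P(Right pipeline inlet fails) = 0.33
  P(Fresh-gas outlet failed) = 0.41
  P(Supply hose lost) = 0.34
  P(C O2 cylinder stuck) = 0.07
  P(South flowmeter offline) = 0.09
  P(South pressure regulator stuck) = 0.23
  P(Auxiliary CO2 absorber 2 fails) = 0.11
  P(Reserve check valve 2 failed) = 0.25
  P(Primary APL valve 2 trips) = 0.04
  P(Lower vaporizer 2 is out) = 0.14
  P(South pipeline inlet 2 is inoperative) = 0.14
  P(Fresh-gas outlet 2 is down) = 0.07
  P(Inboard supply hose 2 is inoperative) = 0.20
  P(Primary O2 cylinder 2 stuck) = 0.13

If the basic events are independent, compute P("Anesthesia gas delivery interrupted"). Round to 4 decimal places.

P(Breathing circuit inoperative) [AND] = 0.11 × 0.41 × 0.23 × 0.03 = 0.000311
P(Pipeline path down) [OR] = 1 − (1−0.000311) × (1−0.33) × (1−0.41) = 0.604823
P(Vaporizer chain lost) [OR] = 1 − (1−0.07) × (1−0.09) = 0.153700
P(O2 supply fails) [AND] = 0.34 × 0.153700 = 0.052258
P(Cylinder backup unavailable) [AND] = 0.23 × 0.11 × 0.25 = 0.006325
P(Scavenge line fails) [AND] = 0.04 × 0.14 × 0.14 = 0.000784
P(Breathing circuit 2 inoperative) [OR] = 1 − (1−0.006325) × (1−0.000784) × (1−0.07) × (1−0.20) = 0.261285
P(Pipeline path 2 lost) [AND] = 0.261285 × 0.13 = 0.033967
P(Anesthesia gas delivery interrupted) [OR] = 1 − (1−0.604823) × (1−0.052258) × (1−0.033967) = 0.638196
Rounded to 4 decimal places: P(Anesthesia gas delivery interrupted) ≈ 0.6382.

0.6382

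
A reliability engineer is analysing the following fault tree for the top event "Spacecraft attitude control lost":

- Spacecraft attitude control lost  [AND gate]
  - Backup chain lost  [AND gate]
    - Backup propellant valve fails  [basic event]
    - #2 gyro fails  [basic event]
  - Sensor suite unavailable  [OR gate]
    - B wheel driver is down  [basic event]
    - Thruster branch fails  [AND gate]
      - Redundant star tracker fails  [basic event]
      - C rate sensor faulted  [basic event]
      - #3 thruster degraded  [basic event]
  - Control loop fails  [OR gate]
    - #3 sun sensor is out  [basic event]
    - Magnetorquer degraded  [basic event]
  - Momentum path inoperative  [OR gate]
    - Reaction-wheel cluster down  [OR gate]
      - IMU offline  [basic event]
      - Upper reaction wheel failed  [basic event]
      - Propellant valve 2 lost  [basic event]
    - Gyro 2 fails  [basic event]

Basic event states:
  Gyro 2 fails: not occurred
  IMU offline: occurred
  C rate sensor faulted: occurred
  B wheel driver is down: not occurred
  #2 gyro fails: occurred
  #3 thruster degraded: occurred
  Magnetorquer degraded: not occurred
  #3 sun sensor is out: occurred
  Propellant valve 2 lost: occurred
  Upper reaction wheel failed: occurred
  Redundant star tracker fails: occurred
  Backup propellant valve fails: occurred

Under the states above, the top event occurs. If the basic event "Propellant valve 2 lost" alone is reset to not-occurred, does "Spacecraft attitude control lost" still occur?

Counterfactual: set "Propellant valve 2 lost" to not occurred.
Backup chain lost [AND]: Backup propellant valve fails=occurs, #2 gyro fails=occurs → all inputs occur → occurs.
Thruster branch fails [AND]: Redundant star tracker fails=occurs, C rate sensor faulted=occurs, #3 thruster degraded=occurs → all inputs occur → occurs.
Sensor suite unavailable [OR]: B wheel driver is down=not, Thruster branch fails=occurs → at least one input occurs → occurs.
Control loop fails [OR]: #3 sun sensor is out=occurs, Magnetorquer degraded=not → at least one input occurs → occurs.
Reaction-wheel cluster down [OR]: IMU offline=occurs, Upper reaction wheel failed=occurs, Propellant valve 2 lost=not → at least one input occurs → occurs.
Momentum path inoperative [OR]: Reaction-wheel cluster down=occurs, Gyro 2 fails=not → at least one input occurs → occurs.
Spacecraft attitude control lost [AND]: Backup chain lost=occurs, Sensor suite unavailable=occurs, Control loop fails=occurs, Momentum path inoperative=occurs → all inputs occur → occurs.

Yes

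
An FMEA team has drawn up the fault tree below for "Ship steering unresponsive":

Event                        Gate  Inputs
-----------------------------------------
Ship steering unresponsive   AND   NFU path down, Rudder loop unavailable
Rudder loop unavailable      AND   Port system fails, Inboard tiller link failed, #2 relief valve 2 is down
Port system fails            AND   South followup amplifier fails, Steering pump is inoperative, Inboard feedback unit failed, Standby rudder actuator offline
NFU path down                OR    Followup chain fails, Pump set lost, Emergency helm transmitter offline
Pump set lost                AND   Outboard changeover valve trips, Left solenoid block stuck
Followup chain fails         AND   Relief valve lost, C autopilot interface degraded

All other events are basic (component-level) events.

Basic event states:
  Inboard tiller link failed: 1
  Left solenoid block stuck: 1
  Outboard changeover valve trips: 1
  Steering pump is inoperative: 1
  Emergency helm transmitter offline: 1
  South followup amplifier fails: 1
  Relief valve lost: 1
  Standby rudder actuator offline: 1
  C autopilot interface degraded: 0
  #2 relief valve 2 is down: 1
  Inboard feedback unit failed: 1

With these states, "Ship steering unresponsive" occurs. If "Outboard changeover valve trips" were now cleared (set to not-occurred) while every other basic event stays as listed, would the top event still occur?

Yes

Counterfactual: set "Outboard changeover valve trips" to not occurred.
Followup chain fails [AND]: Relief valve lost=occurs, C autopilot interface degraded=not → not all inputs occur → does not occur.
Pump set lost [AND]: Outboard changeover valve trips=not, Left solenoid block stuck=occurs → not all inputs occur → does not occur.
NFU path down [OR]: Followup chain fails=not, Pump set lost=not, Emergency helm transmitter offline=occurs → at least one input occurs → occurs.
Port system fails [AND]: South followup amplifier fails=occurs, Steering pump is inoperative=occurs, Inboard feedback unit failed=occurs, Standby rudder actuator offline=occurs → all inputs occur → occurs.
Rudder loop unavailable [AND]: Port system fails=occurs, Inboard tiller link failed=occurs, #2 relief valve 2 is down=occurs → all inputs occur → occurs.
Ship steering unresponsive [AND]: NFU path down=occurs, Rudder loop unavailable=occurs → all inputs occur → occurs.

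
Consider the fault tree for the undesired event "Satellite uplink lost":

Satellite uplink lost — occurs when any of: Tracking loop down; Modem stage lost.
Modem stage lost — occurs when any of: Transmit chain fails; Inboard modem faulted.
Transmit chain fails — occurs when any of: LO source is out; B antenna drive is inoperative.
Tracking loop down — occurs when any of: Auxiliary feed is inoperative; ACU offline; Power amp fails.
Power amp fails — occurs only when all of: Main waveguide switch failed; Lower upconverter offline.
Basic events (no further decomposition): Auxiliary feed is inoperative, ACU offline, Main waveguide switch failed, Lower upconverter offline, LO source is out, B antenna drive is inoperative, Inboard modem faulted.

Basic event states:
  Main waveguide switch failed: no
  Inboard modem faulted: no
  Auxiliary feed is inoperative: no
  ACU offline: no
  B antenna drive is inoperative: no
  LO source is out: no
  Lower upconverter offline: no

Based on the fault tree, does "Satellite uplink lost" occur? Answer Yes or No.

Power amp fails [AND]: Main waveguide switch failed=not, Lower upconverter offline=not → not all inputs occur → does not occur.
Tracking loop down [OR]: Auxiliary feed is inoperative=not, ACU offline=not, Power amp fails=not → no input occurs → does not occur.
Transmit chain fails [OR]: LO source is out=not, B antenna drive is inoperative=not → no input occurs → does not occur.
Modem stage lost [OR]: Transmit chain fails=not, Inboard modem faulted=not → no input occurs → does not occur.
Satellite uplink lost [OR]: Tracking loop down=not, Modem stage lost=not → no input occurs → does not occur.

No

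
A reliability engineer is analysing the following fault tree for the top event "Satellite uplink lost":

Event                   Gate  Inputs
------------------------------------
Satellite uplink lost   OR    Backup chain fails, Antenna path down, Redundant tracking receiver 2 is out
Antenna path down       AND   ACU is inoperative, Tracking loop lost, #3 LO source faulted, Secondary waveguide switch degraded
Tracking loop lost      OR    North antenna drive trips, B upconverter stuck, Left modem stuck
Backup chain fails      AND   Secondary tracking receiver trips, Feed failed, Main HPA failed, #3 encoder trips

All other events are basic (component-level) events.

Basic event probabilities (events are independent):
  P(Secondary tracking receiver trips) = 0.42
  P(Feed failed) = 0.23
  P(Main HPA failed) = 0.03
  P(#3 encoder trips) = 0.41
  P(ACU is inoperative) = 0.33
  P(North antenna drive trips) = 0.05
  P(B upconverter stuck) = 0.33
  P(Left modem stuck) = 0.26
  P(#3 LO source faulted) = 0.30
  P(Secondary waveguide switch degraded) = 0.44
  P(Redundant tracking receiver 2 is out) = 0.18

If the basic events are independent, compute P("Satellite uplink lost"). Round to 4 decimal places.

P(Backup chain fails) [AND] = 0.42 × 0.23 × 0.03 × 0.41 = 0.001188
P(Tracking loop lost) [OR] = 1 − (1−0.05) × (1−0.33) × (1−0.26) = 0.528990
P(Antenna path down) [AND] = 0.33 × 0.528990 × 0.30 × 0.44 = 0.023043
P(Satellite uplink lost) [OR] = 1 − (1−0.001188) × (1−0.023043) × (1−0.18) = 0.199847
Rounded to 4 decimal places: P(Satellite uplink lost) ≈ 0.1998.

0.1998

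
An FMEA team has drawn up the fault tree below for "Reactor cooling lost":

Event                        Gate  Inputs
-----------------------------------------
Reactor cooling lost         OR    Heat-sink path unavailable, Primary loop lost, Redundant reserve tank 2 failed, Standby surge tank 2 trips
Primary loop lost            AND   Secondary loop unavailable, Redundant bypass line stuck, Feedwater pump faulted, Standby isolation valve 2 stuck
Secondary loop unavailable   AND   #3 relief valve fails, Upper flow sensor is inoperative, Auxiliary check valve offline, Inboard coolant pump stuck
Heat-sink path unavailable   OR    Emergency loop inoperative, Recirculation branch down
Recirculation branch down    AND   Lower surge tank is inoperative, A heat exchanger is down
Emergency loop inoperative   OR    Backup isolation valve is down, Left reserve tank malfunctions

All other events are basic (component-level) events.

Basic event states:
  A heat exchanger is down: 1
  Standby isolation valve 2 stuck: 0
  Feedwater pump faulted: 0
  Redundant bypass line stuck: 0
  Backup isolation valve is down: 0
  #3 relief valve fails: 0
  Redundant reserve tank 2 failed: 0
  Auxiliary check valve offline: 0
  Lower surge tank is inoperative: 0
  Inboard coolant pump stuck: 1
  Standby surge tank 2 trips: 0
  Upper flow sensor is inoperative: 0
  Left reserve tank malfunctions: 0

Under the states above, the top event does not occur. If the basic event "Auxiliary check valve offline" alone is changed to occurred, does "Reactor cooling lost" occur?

Counterfactual: set "Auxiliary check valve offline" to occurred.
Emergency loop inoperative [OR]: Backup isolation valve is down=not, Left reserve tank malfunctions=not → no input occurs → does not occur.
Recirculation branch down [AND]: Lower surge tank is inoperative=not, A heat exchanger is down=occurs → not all inputs occur → does not occur.
Heat-sink path unavailable [OR]: Emergency loop inoperative=not, Recirculation branch down=not → no input occurs → does not occur.
Secondary loop unavailable [AND]: #3 relief valve fails=not, Upper flow sensor is inoperative=not, Auxiliary check valve offline=occurs, Inboard coolant pump stuck=occurs → not all inputs occur → does not occur.
Primary loop lost [AND]: Secondary loop unavailable=not, Redundant bypass line stuck=not, Feedwater pump faulted=not, Standby isolation valve 2 stuck=not → not all inputs occur → does not occur.
Reactor cooling lost [OR]: Heat-sink path unavailable=not, Primary loop lost=not, Redundant reserve tank 2 failed=not, Standby surge tank 2 trips=not → no input occurs → does not occur.

No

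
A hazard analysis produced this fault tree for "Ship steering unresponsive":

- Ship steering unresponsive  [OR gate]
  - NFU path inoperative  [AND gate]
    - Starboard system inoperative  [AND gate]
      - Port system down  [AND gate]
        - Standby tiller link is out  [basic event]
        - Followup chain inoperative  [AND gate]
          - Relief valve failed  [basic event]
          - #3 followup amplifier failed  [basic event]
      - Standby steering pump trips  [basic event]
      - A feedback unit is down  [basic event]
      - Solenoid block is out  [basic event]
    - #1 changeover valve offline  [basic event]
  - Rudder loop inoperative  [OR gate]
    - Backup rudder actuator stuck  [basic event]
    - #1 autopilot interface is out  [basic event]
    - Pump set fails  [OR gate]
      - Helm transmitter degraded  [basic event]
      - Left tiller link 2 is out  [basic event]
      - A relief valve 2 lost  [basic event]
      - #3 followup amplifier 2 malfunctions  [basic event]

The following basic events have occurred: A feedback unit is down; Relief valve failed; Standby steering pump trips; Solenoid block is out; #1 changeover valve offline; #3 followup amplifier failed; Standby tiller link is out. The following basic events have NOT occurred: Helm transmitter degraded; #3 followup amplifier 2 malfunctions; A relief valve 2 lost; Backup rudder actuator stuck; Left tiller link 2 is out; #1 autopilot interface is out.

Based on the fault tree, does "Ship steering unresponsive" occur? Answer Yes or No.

Yes

Followup chain inoperative [AND]: Relief valve failed=occurs, #3 followup amplifier failed=occurs → all inputs occur → occurs.
Port system down [AND]: Standby tiller link is out=occurs, Followup chain inoperative=occurs → all inputs occur → occurs.
Starboard system inoperative [AND]: Port system down=occurs, Standby steering pump trips=occurs, A feedback unit is down=occurs, Solenoid block is out=occurs → all inputs occur → occurs.
NFU path inoperative [AND]: Starboard system inoperative=occurs, #1 changeover valve offline=occurs → all inputs occur → occurs.
Pump set fails [OR]: Helm transmitter degraded=not, Left tiller link 2 is out=not, A relief valve 2 lost=not, #3 followup amplifier 2 malfunctions=not → no input occurs → does not occur.
Rudder loop inoperative [OR]: Backup rudder actuator stuck=not, #1 autopilot interface is out=not, Pump set fails=not → no input occurs → does not occur.
Ship steering unresponsive [OR]: NFU path inoperative=occurs, Rudder loop inoperative=not → at least one input occurs → occurs.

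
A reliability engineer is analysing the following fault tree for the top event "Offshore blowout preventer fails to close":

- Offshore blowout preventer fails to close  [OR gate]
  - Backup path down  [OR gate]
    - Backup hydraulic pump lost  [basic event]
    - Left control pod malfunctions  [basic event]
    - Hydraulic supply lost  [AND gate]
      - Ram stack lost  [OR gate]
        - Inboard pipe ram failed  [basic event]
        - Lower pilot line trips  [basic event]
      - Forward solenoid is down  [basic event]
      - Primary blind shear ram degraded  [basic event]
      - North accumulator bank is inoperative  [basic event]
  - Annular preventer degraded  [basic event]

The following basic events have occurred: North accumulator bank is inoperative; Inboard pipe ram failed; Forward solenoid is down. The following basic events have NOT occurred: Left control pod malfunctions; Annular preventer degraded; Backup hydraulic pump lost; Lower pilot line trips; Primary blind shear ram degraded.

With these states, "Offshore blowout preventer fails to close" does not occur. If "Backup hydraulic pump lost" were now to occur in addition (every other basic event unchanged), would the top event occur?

Yes

Counterfactual: set "Backup hydraulic pump lost" to occurred.
Ram stack lost [OR]: Inboard pipe ram failed=occurs, Lower pilot line trips=not → at least one input occurs → occurs.
Hydraulic supply lost [AND]: Ram stack lost=occurs, Forward solenoid is down=occurs, Primary blind shear ram degraded=not, North accumulator bank is inoperative=occurs → not all inputs occur → does not occur.
Backup path down [OR]: Backup hydraulic pump lost=occurs, Left control pod malfunctions=not, Hydraulic supply lost=not → at least one input occurs → occurs.
Offshore blowout preventer fails to close [OR]: Backup path down=occurs, Annular preventer degraded=not → at least one input occurs → occurs.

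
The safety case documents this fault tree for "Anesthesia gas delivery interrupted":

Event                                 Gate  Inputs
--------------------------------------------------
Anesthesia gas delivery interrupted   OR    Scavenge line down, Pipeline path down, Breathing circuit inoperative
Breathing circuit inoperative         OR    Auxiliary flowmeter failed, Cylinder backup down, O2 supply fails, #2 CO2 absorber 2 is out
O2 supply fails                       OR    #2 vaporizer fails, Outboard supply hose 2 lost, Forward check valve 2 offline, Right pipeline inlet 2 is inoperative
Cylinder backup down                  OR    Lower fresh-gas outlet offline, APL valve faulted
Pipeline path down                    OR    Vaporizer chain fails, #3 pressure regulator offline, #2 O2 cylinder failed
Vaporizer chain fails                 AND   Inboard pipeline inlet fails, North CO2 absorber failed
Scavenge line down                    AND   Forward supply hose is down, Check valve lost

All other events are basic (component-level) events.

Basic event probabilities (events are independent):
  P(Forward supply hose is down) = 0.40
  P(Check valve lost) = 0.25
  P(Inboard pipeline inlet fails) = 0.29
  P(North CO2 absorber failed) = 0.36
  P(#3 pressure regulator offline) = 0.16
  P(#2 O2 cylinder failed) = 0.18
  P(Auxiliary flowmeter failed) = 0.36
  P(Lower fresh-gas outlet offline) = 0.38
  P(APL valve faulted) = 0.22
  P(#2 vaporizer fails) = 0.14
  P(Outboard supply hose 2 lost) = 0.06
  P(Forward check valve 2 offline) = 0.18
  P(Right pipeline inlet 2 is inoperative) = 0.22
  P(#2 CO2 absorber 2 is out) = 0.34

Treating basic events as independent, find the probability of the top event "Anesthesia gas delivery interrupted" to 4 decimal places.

P(Scavenge line down) [AND] = 0.40 × 0.25 = 0.100000
P(Vaporizer chain fails) [AND] = 0.29 × 0.36 = 0.104400
P(Pipeline path down) [OR] = 1 − (1−0.104400) × (1−0.16) × (1−0.18) = 0.383111
P(Cylinder backup down) [OR] = 1 − (1−0.38) × (1−0.22) = 0.516400
P(O2 supply fails) [OR] = 1 − (1−0.14) × (1−0.06) × (1−0.18) × (1−0.22) = 0.482947
P(Breathing circuit inoperative) [OR] = 1 − (1−0.36) × (1−0.516400) × (1−0.482947) × (1−0.34) = 0.894380
P(Anesthesia gas delivery interrupted) [OR] = 1 − (1−0.100000) × (1−0.383111) × (1−0.894380) = 0.941360
Rounded to 4 decimal places: P(Anesthesia gas delivery interrupted) ≈ 0.9414.

0.9414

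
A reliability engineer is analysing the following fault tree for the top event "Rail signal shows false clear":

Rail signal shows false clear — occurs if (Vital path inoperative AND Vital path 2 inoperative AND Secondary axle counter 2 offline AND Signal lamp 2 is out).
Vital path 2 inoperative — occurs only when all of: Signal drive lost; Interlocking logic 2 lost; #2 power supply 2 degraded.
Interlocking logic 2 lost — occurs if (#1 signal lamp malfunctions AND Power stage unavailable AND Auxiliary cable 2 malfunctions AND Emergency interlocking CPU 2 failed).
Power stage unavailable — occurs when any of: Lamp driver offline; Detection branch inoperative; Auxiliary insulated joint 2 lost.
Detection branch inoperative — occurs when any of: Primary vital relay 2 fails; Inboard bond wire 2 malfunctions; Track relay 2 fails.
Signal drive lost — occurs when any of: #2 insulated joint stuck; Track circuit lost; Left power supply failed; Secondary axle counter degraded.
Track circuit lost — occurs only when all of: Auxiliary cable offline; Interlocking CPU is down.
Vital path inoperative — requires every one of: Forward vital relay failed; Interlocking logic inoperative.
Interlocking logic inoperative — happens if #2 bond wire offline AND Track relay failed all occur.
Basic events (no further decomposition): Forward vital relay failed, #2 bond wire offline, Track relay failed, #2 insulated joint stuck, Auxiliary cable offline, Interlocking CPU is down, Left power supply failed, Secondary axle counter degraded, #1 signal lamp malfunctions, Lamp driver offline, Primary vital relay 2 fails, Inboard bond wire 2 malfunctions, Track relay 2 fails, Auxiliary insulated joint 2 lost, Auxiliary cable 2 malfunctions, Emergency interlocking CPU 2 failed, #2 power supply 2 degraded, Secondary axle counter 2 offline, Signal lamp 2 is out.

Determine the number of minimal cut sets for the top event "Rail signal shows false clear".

20

Interlocking logic inoperative [AND]: one cut set from each child combined → 1 × 1 = 1 cut set(s).
Vital path inoperative [AND]: one cut set from each child combined → 1 × 1 = 1 cut set(s).
Track circuit lost [AND]: one cut set from each child combined → 1 × 1 = 1 cut set(s).
Signal drive lost [OR]: union of children's cut sets → 4 cut set(s).
Detection branch inoperative [OR]: union of children's cut sets → 3 cut set(s).
Power stage unavailable [OR]: union of children's cut sets → 5 cut set(s).
Interlocking logic 2 lost [AND]: one cut set from each child combined → 1 × 5 × 1 × 1 = 5 cut set(s).
Vital path 2 inoperative [AND]: one cut set from each child combined → 4 × 5 × 1 = 20 cut set(s).
Rail signal shows false clear [AND]: one cut set from each child combined → 1 × 20 × 1 × 1 = 20 cut set(s).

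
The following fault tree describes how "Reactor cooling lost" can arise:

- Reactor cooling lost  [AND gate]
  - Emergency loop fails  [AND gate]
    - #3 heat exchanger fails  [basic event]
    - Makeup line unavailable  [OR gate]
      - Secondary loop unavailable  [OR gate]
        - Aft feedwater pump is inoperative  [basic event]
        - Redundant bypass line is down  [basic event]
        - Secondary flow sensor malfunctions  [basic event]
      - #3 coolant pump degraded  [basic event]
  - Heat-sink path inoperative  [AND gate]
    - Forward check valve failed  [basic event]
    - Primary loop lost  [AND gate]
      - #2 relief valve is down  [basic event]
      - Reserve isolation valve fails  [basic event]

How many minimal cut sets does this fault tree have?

4

Secondary loop unavailable [OR]: union of children's cut sets → 3 cut set(s).
Makeup line unavailable [OR]: union of children's cut sets → 4 cut set(s).
Emergency loop fails [AND]: one cut set from each child combined → 1 × 4 = 4 cut set(s).
Primary loop lost [AND]: one cut set from each child combined → 1 × 1 = 1 cut set(s).
Heat-sink path inoperative [AND]: one cut set from each child combined → 1 × 1 = 1 cut set(s).
Reactor cooling lost [AND]: one cut set from each child combined → 4 × 1 = 4 cut set(s).
Minimal cut sets: {#2 relief valve is down, #3 heat exchanger fails, Aft feedwater pump is inoperative, Forward check valve failed, Reserve isolation valve fails}; {#2 relief valve is down, #3 heat exchanger fails, Forward check valve failed, Redundant bypass line is down, Reserve isolation valve fails}; {#2 relief valve is down, #3 heat exchanger fails, Forward check valve failed, Reserve isolation valve fails, Secondary flow sensor malfunctions}; {#2 relief valve is down, #3 coolant pump degraded, #3 heat exchanger fails, Forward check valve failed, Reserve isolation valve fails}.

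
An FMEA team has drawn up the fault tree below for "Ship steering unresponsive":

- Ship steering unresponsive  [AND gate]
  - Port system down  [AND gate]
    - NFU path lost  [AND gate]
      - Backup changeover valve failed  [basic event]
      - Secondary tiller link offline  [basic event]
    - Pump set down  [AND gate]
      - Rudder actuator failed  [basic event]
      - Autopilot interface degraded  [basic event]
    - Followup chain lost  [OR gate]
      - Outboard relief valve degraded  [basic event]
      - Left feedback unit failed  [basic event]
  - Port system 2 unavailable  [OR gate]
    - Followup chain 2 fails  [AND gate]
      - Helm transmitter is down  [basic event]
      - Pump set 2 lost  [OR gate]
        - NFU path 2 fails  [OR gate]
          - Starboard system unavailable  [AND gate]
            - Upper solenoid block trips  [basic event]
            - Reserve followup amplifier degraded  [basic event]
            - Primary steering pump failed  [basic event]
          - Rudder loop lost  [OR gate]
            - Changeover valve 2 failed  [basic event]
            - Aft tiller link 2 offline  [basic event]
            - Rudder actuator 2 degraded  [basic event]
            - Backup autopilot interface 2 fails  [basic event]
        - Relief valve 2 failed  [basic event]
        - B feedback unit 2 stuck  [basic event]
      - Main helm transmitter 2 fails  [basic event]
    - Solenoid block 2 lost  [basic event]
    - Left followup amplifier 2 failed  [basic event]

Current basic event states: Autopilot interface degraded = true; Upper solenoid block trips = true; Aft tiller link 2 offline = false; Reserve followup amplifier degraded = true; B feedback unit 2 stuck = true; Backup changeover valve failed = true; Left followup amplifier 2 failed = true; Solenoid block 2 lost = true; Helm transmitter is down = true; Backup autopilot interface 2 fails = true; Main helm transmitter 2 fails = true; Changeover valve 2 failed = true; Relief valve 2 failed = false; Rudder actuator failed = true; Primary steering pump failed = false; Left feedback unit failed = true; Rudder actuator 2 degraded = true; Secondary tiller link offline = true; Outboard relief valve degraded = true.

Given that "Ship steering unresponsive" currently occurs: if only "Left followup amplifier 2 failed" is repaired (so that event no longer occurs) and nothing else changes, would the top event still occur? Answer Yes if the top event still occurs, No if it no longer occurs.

Counterfactual: set "Left followup amplifier 2 failed" to not occurred.
NFU path lost [AND]: Backup changeover valve failed=occurs, Secondary tiller link offline=occurs → all inputs occur → occurs.
Pump set down [AND]: Rudder actuator failed=occurs, Autopilot interface degraded=occurs → all inputs occur → occurs.
Followup chain lost [OR]: Outboard relief valve degraded=occurs, Left feedback unit failed=occurs → at least one input occurs → occurs.
Port system down [AND]: NFU path lost=occurs, Pump set down=occurs, Followup chain lost=occurs → all inputs occur → occurs.
Starboard system unavailable [AND]: Upper solenoid block trips=occurs, Reserve followup amplifier degraded=occurs, Primary steering pump failed=not → not all inputs occur → does not occur.
Rudder loop lost [OR]: Changeover valve 2 failed=occurs, Aft tiller link 2 offline=not, Rudder actuator 2 degraded=occurs, Backup autopilot interface 2 fails=occurs → at least one input occurs → occurs.
NFU path 2 fails [OR]: Starboard system unavailable=not, Rudder loop lost=occurs → at least one input occurs → occurs.
Pump set 2 lost [OR]: NFU path 2 fails=occurs, Relief valve 2 failed=not, B feedback unit 2 stuck=occurs → at least one input occurs → occurs.
Followup chain 2 fails [AND]: Helm transmitter is down=occurs, Pump set 2 lost=occurs, Main helm transmitter 2 fails=occurs → all inputs occur → occurs.
Port system 2 unavailable [OR]: Followup chain 2 fails=occurs, Solenoid block 2 lost=occurs, Left followup amplifier 2 failed=not → at least one input occurs → occurs.
Ship steering unresponsive [AND]: Port system down=occurs, Port system 2 unavailable=occurs → all inputs occur → occurs.

Yes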